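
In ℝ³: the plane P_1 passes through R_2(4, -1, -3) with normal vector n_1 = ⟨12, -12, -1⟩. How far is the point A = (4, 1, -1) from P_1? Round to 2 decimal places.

P_1: n_1·r = n_1·R_2 gives 12x - 12y - z = 63.
n·A − d = (12)·(4) + (-12)·(1) + (-1)·(-1) − 63 = -26; |n| = √289.
Distance = |-26| / √289 = 26/√289 ≈ 1.53.

1.53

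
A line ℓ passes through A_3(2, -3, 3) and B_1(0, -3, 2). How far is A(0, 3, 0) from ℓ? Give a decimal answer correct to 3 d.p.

6.261

A direction vector for ℓ is B_1 − A_3 = (-2, 0, -1).
Taking (2, -3, 3) on ℓ with direction v = (-2, 0, -1): w = A − (2, -3, 3) = (-2, 6, -3), and w × v = (-6, 4, 12).
Distance = |w × v| / |v| = √196 / √5 ≈ 6.261.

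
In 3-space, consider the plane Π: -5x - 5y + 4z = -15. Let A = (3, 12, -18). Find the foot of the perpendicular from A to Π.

(-7, 2, -10)

Foot = A − λn with λ = (n·A − d)/|n|² = (-147 − (-15))/66 = -2.
Foot = (3, 12, -18) − (-2)·(-5, -5, 4) = (-7, 2, -10).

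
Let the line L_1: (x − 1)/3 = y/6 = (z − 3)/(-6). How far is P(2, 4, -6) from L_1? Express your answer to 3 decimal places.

L_1 has direction (3, 6, -6) through (1, 0, 3).
Taking (1, 0, 3) on L_1 with direction v = (3, 6, -6): w = P − (1, 0, 3) = (1, 4, -9), and w × v = (30, -21, -6).
Distance = |w × v| / |v| = √1377 / √81 ≈ 4.123.

4.123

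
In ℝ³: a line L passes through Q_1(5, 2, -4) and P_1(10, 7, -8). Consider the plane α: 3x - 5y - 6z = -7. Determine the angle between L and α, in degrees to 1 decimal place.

11.9

A direction vector for L is P_1 − Q_1 = (5, 5, -4).
sin θ = |n·v| / (|n||v|) = |14| / (√70 · √66) = 0.20597.
θ ≈ 11.9°.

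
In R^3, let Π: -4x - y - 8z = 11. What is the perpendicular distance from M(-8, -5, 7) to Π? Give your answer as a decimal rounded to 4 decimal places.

n·M − d = (-4)·(-8) + (-1)·(-5) + (-8)·(7) − 11 = -30; |n| = √81.
Distance = |-30| / √81 = 30/√81 ≈ 3.3333.

3.3333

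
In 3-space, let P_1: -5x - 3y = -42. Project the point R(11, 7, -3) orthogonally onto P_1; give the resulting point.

(6, 4, -3)

Foot = R − λn with λ = (n·R − d)/|n|² = (-76 − (-42))/34 = -1.
Foot = (11, 7, -3) − (-1)·(-5, -3, 0) = (6, 4, -3).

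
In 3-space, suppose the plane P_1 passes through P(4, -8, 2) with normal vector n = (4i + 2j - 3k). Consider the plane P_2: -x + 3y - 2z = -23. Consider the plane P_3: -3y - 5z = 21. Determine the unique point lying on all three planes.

(2, -7, 0)

P_1: n·r = n·P gives 4x + 2y - 3z = -6.
Solving the 3×3 linear system 4x + 2y - 3z = -6, -x + 3y - 2z = -23, -3y - 5z = 21 (e.g. by elimination or Cramer's rule, determinant = -103) gives (2, -7, 0).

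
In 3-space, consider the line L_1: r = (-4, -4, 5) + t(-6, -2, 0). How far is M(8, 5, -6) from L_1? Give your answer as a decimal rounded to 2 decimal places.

Taking (-4, -4, 5) on L_1 with direction v = (-6, -2, 0): w = M − (-4, -4, 5) = (12, 9, -11), and w × v = (-22, 66, 30).
Distance = |w × v| / |v| = √5740 / √40 ≈ 11.98.

11.98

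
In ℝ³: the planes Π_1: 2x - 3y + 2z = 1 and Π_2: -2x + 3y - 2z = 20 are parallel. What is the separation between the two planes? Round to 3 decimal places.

Rescale Π_2 by 1/(-1): 2x - 3y + 2z = -20. Then distance = |1 − (-20)| / √17 ≈ 5.093.

5.093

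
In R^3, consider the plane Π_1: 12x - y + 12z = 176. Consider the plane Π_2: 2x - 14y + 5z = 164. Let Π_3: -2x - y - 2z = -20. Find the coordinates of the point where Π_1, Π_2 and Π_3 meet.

(6, -8, 8)

Solving the 3×3 linear system 12x - y + 12z = 176, 2x - 14y + 5z = 164, -2x - y - 2z = -20 (e.g. by elimination or Cramer's rule, determinant = 42) gives (6, -8, 8).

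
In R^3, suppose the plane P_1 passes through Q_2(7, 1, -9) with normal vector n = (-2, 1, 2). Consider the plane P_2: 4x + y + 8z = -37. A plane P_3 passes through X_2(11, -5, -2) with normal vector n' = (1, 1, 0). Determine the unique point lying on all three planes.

(7, -1, -8)

P_1: n·r = n·Q_2 gives -2x + y + 2z = -31.
P_3: n'·r = n'·X_2 gives x + y = 6.
Solving the 3×3 linear system -2x + y + 2z = -31, 4x + y + 8z = -37, x + y = 6 (e.g. by elimination or Cramer's rule, determinant = 30) gives (7, -1, -8).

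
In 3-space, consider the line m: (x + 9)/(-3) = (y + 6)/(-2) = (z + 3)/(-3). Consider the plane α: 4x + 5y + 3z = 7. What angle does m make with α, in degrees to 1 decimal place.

69.2

m has direction (-3, -2, -3) through (-9, -6, -3).
sin θ = |n·v| / (|n||v|) = |-31| / (√50 · √22) = 0.93469.
θ ≈ 69.2°.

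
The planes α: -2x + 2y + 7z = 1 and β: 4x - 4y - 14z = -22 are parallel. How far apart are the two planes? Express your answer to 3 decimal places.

Rescale β by 1/(-2): -2x + 2y + 7z = 11. Then distance = |1 − 11| / √57 ≈ 1.325.

1.325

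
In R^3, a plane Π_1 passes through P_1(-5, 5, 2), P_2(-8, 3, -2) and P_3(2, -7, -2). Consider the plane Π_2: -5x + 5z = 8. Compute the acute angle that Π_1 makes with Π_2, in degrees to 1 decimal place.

P_1P_2 = (-3, -2, -4), P_1P_3 = (7, -12, -4); a normal to Π_1 is P_1P_2 × P_1P_3 = (-40, -40, 50).
Using P_1: Π_1 has equation -40x - 40y + 50z = 100.
cos θ = |n₁·n₂| / (|n₁||n₂|) = |450| / (√5700 · √50).
θ = arccos(0.84293) ≈ 32.5°.

32.5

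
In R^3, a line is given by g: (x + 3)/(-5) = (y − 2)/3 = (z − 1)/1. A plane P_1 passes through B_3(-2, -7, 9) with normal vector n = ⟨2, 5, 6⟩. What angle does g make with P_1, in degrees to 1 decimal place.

g has direction (-5, 3, 1) through (-3, 2, 1).
P_1: n·r = n·B_3 gives 2x + 5y + 6z = 15.
sin θ = |n·v| / (|n||v|) = |11| / (√65 · √35) = 0.23062.
θ ≈ 13.3°.

13.3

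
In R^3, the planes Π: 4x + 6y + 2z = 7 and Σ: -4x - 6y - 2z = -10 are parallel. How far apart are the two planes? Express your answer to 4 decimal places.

Rescale Σ by 1/(-1): 4x + 6y + 2z = 10. Then distance = |7 − 10| / √56 ≈ 0.4009.

0.4009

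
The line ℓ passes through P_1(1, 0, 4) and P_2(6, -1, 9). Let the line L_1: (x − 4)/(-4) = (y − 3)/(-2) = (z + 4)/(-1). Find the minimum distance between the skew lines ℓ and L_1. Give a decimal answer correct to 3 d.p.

4.295

A direction vector for ℓ is P_2 − P_1 = (5, -1, 5).
L_1 has direction (-4, -2, -1) through (4, 3, -4).
Common perpendicular direction n = (5, -1, 5) × (-4, -2, -1) = (11, -15, -14).
With w = (4, 3, -4) − (1, 0, 4) = (3, 3, -8), w · n = 100.
Distance = |w · n| / |n| = |100| / √542 ≈ 4.295.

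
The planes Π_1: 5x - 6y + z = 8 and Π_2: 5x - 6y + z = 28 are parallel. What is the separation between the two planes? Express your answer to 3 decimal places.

2.540

Same normal n = (5, -6, 1) with |n| = √62; distance = |8 − 28| / |n| = 20/√62 ≈ 2.540.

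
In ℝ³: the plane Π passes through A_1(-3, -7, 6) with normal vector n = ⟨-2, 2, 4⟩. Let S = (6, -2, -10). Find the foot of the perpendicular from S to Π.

Π: n·r = n·A_1 gives -2x + 2y + 4z = 16.
Foot = S − λn with λ = (n·S − d)/|n|² = (-56 − 16)/24 = -3.
Foot = (6, -2, -10) − (-3)·(-2, 2, 4) = (0, 4, 2).

(0, 4, 2)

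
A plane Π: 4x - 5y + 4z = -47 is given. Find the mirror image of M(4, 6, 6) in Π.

(-4, 16, -2)

λ = (n·M − d)/|n|² = (10 − (-47))/57 = 1.
Reflection = M − 2λn = (4, 6, 6) − 2·(4, -5, 4) = (-4, 16, -2).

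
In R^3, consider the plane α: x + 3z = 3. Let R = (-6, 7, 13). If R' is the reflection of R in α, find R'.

(-12, 7, -5)

λ = (n·R − d)/|n|² = (33 − 3)/10 = 3.
Reflection = R − 2λn = (-6, 7, 13) − 6·(1, 0, 3) = (-12, 7, -5).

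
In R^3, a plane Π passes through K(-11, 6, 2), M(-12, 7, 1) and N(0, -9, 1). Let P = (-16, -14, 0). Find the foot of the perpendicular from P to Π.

KM = (-1, 1, -1), KN = (11, -15, -1); a normal to Π is KM × KN = (-16, -12, 4).
Using K: Π has equation -16x - 12y + 4z = 112.
Foot = P − λn with λ = (n·P − d)/|n|² = (424 − 112)/416 = 3/4.
Foot = (-16, -14, 0) − (3/4)·(-16, -12, 4) = (-4, -5, -3).

(-4, -5, -3)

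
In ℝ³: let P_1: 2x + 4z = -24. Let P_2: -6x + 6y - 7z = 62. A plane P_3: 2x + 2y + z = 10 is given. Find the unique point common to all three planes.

(4, 5, -8)

Solving the 3×3 linear system 2x + 4z = -24, -6x + 6y - 7z = 62, 2x + 2y + z = 10 (e.g. by elimination or Cramer's rule, determinant = -56) gives (4, 5, -8).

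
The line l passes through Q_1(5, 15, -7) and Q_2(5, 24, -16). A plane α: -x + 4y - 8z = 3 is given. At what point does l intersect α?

(5, 6, 2)

A direction vector for l is Q_2 − Q_1 = (0, 9, -9).
Substitute r = (5, 15, -7) + t(0, 9, -9) into the plane: 111 + 108t = 3, so t = -1.
Intersection: (5, 15, -7) + (-1)·(0, 9, -9) = (5, 6, 2).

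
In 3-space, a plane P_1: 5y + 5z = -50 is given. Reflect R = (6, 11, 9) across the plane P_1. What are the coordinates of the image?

λ = (n·R − d)/|n|² = (100 − (-50))/50 = 3.
Reflection = R − 2λn = (6, 11, 9) − 6·(0, 5, 5) = (6, -19, -21).

(6, -19, -21)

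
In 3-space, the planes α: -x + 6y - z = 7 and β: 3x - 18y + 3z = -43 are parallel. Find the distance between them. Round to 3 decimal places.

Rescale β by 1/(-3): -x + 6y - z = 43/3. Then distance = |7 − (43/3)| / √38 ≈ 1.190.

1.190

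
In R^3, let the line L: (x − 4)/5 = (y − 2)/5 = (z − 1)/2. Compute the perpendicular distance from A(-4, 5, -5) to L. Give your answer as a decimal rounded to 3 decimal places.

9.146

L has direction (5, 5, 2) through (4, 2, 1).
Taking (4, 2, 1) on L with direction v = (5, 5, 2): w = A − (4, 2, 1) = (-8, 3, -6), and w × v = (36, -14, -55).
Distance = |w × v| / |v| = √4517 / √54 ≈ 9.146.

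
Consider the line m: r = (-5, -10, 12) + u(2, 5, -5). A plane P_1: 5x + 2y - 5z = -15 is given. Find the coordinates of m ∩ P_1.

Substitute r = (-5, -10, 12) + t(2, 5, -5) into the plane: -105 + 45t = -15, so t = 2.
Intersection: (-5, -10, 12) + 2·(2, 5, -5) = (-1, 0, 2).

(-1, 0, 2)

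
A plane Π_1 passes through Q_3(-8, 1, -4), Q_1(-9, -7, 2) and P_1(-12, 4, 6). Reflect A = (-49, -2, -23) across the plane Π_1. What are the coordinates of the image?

(35, 10, 7)

Q_3Q_1 = (-1, -8, 6), Q_3P_1 = (-4, 3, 10); a normal to Π_1 is Q_3Q_1 × Q_3P_1 = (-98, -14, -35).
Using Q_3: Π_1 has equation -98x - 14y - 35z = 910.
λ = (n·A − d)/|n|² = (5635 − 910)/11025 = 3/7.
Reflection = A − 2λn = (-49, -2, -23) − (6/7)·(-98, -14, -35) = (35, 10, 7).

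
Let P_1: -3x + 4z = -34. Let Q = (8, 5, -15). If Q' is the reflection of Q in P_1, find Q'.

λ = (n·Q − d)/|n|² = (-84 − (-34))/25 = -2.
Reflection = Q − 2λn = (8, 5, -15) − (-4)·(-3, 0, 4) = (-4, 5, 1).

(-4, 5, 1)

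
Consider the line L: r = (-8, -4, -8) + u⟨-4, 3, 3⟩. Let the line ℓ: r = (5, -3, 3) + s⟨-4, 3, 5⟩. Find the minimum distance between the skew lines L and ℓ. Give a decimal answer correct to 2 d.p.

8.60

Common perpendicular direction n = (-4, 3, 3) × (-4, 3, 5) = (6, 8, 0).
With w = (5, -3, 3) − (-8, -4, -8) = (13, 1, 11), w · n = 86.
Distance = |w · n| / |n| = |86| / √100 ≈ 8.60.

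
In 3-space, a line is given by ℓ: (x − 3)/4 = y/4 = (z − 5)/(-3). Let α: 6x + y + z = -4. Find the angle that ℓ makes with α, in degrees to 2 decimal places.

ℓ has direction (4, 4, -3) through (3, 0, 5).
sin θ = |n·v| / (|n||v|) = |25| / (√38 · √41) = 0.63337.
θ ≈ 39.30°.

39.30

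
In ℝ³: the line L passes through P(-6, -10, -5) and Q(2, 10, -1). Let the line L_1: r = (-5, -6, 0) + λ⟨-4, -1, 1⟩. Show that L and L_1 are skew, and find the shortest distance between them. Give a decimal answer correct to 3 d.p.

A direction vector for L is Q − P = (8, 20, 4).
Common perpendicular direction n = (8, 20, 4) × (-4, -1, 1) = (24, -24, 72).
With w = (-5, -6, 0) − (-6, -10, -5) = (1, 4, 5), w · n = 288.
Since n ≠ 0 the lines are not parallel, and w · n = 288 ≠ 0 so they do not intersect; hence they are skew.
Distance = |w · n| / |n| = |288| / √6336 ≈ 3.618.

3.618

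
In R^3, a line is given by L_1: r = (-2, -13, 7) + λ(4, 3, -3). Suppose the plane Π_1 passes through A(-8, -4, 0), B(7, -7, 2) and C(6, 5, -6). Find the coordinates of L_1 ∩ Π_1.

(2, -10, 4)

AB = (15, -3, 2), AC = (14, 9, -6); a normal to Π_1 is AB × AC = (0, 118, 177).
Using A: Π_1 has equation 118y + 177z = -472.
Substitute r = (-2, -13, 7) + t(4, 3, -3) into the plane: -295 + (-177)t = -472, so t = 1.
Intersection: (-2, -13, 7) + 1·(4, 3, -3) = (2, -10, 4).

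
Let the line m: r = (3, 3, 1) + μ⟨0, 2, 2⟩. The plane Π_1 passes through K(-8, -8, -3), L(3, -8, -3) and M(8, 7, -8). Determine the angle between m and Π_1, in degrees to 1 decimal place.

63.4

KL = (11, 0, 0), KM = (16, 15, -5); a normal to Π_1 is KL × KM = (0, 55, 165).
Using K: Π_1 has equation 55y + 165z = -935.
sin θ = |n·v| / (|n||v|) = |440| / (√30250 · √8) = 0.89443.
θ ≈ 63.4°.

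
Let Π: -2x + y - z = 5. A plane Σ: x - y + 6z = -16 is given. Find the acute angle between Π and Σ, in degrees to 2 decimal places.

cos θ = |n₁·n₂| / (|n₁||n₂|) = |-9| / (√6 · √38).
θ = arccos(0.59604) ≈ 53.41°.

53.41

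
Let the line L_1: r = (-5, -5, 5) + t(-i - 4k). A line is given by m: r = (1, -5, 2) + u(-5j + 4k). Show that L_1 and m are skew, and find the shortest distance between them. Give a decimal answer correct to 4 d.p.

6.4286

Common perpendicular direction n = (-1, 0, -4) × (0, -5, 4) = (-20, 4, 5).
With w = (1, -5, 2) − (-5, -5, 5) = (6, 0, -3), w · n = -135.
Since n ≠ 0 the lines are not parallel, and w · n = -135 ≠ 0 so they do not intersect; hence they are skew.
Distance = |w · n| / |n| = |-135| / √441 ≈ 6.4286.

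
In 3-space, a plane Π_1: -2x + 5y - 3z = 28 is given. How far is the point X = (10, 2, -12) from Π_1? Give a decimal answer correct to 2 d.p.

0.32

n·X − d = (-2)·(10) + (5)·(2) + (-3)·(-12) − 28 = -2; |n| = √38.
Distance = |-2| / √38 = 2/√38 ≈ 0.32.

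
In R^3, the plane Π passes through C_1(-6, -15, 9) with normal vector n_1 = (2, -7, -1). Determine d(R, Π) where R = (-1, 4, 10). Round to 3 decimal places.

Π: n_1·r = n_1·C_1 gives 2x - 7y - z = 84.
n·R − d = (2)·(-1) + (-7)·(4) + (-1)·(10) − 84 = -124; |n| = √54.
Distance = |-124| / √54 = 124/√54 ≈ 16.874.

16.874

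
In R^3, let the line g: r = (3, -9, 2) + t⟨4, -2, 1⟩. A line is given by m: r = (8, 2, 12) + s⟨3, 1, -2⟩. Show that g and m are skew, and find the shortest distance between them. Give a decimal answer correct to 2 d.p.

15.56

Common perpendicular direction n = (4, -2, 1) × (3, 1, -2) = (3, 11, 10).
With w = (8, 2, 12) − (3, -9, 2) = (5, 11, 10), w · n = 236.
Since n ≠ 0 the lines are not parallel, and w · n = 236 ≠ 0 so they do not intersect; hence they are skew.
Distance = |w · n| / |n| = |236| / √230 ≈ 15.56.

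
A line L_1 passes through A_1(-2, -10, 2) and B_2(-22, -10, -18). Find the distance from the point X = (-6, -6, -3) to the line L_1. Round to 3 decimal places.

A direction vector for L_1 is B_2 − A_1 = (-20, 0, -20).
Taking (-2, -10, 2) on L_1 with direction v = (-20, 0, -20): w = X − (-2, -10, 2) = (-4, 4, -5), and w × v = (-80, 20, 80).
Distance = |w × v| / |v| = √13200 / √800 ≈ 4.062.

4.062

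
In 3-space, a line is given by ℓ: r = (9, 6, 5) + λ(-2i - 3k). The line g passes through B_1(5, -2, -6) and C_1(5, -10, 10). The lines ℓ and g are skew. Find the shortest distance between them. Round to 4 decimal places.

7.7992

A direction vector for g is C_1 − B_1 = (0, -8, 16).
Common perpendicular direction n = (-2, 0, -3) × (0, -8, 16) = (-24, 32, 16).
With w = (5, -2, -6) − (9, 6, 5) = (-4, -8, -11), w · n = -336.
Distance = |w · n| / |n| = |-336| / √1856 ≈ 7.7992.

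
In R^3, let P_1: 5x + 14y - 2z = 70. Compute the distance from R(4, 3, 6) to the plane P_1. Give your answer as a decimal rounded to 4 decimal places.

1.3333

n·R − d = (5)·(4) + (14)·(3) + (-2)·(6) − 70 = -20; |n| = √225.
Distance = |-20| / √225 = 20/√225 ≈ 1.3333.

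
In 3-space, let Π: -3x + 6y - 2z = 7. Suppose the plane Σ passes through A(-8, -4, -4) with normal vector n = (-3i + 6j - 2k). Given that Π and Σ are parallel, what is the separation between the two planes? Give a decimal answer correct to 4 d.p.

Σ: n·r = n·A gives -3x + 6y - 2z = 8.
Same normal n = (-3, 6, -2) with |n| = √49; distance = |7 − 8| / |n| = 1/√49 ≈ 0.1429.

0.1429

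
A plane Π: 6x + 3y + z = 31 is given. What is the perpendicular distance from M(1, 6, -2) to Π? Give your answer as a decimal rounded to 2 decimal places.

n·M − d = (6)·(1) + (3)·(6) + (1)·(-2) − 31 = -9; |n| = √46.
Distance = |-9| / √46 = 9/√46 ≈ 1.33.

1.33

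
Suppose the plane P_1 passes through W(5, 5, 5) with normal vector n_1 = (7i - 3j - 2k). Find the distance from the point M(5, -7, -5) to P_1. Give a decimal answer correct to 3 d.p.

7.112

P_1: n_1·r = n_1·W gives 7x - 3y - 2z = 10.
n·M − d = (7)·(5) + (-3)·(-7) + (-2)·(-5) − 10 = 56; |n| = √62.
Distance = |56| / √62 = 56/√62 ≈ 7.112.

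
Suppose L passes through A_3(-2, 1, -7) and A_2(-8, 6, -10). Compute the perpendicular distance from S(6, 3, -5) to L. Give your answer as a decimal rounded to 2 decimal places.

6.66

A direction vector for L is A_2 − A_3 = (-6, 5, -3).
Taking (-2, 1, -7) on L with direction v = (-6, 5, -3): w = S − (-2, 1, -7) = (8, 2, 2), and w × v = (-16, 12, 52).
Distance = |w × v| / |v| = √3104 / √70 ≈ 6.66.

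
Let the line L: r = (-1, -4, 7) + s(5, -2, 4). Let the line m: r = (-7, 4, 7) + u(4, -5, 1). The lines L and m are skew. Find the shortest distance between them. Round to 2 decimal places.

0.74

Common perpendicular direction n = (5, -2, 4) × (4, -5, 1) = (18, 11, -17).
With w = (-7, 4, 7) − (-1, -4, 7) = (-6, 8, 0), w · n = -20.
Distance = |w · n| / |n| = |-20| / √734 ≈ 0.74.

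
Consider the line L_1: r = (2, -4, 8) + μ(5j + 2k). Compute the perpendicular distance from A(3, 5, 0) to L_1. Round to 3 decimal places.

Taking (2, -4, 8) on L_1 with direction v = (0, 5, 2): w = A − (2, -4, 8) = (1, 9, -8), and w × v = (58, -2, 5).
Distance = |w × v| / |v| = √3393 / √29 ≈ 10.817.

10.817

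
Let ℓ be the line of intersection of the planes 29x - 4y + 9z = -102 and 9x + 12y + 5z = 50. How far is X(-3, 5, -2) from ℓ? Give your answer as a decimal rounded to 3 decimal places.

Direction of ℓ: (29, -4, 9) × (9, 12, 5) = (-128, -64, 384).
A point on ℓ: solving the two plane equations with x = -3 gives (-3, 6, 1).
Taking (-3, 6, 1) on ℓ with direction v = (-128, -64, 384): w = X − (-3, 6, 1) = (0, -1, -3), and w × v = (-576, 384, -128).
Distance = |w × v| / |v| = √495616 / √167936 ≈ 1.718.

1.718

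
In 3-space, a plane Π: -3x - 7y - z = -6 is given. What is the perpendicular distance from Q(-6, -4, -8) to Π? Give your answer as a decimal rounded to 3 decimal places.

n·Q − d = (-3)·(-6) + (-7)·(-4) + (-1)·(-8) − (-6) = 60; |n| = √59.
Distance = |60| / √59 = 60/√59 ≈ 7.811.

7.811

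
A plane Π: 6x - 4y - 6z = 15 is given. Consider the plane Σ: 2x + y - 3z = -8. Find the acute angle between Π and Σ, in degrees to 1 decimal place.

42.2

cos θ = |n₁·n₂| / (|n₁||n₂|) = |26| / (√88 · √14).
θ = arccos(0.74074) ≈ 42.2°.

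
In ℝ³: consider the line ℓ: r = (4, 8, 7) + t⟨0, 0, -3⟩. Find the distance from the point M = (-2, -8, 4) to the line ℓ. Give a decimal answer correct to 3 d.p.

17.088

Taking (4, 8, 7) on ℓ with direction v = (0, 0, -3): w = M − (4, 8, 7) = (-6, -16, -3), and w × v = (48, -18, 0).
Distance = |w × v| / |v| = √2628 / √9 ≈ 17.088.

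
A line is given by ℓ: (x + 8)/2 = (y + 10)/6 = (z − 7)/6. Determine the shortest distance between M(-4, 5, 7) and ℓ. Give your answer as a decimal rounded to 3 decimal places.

10.707

ℓ has direction (2, 6, 6) through (-8, -10, 7).
Taking (-8, -10, 7) on ℓ with direction v = (2, 6, 6): w = M − (-8, -10, 7) = (4, 15, 0), and w × v = (90, -24, -6).
Distance = |w × v| / |v| = √8712 / √76 ≈ 10.707.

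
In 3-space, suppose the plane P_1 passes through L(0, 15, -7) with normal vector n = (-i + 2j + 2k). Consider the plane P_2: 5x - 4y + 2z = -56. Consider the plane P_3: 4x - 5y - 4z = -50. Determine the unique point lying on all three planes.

(-6, 6, -1)

P_1: n·r = n·L gives -x + 2y + 2z = 16.
Solving the 3×3 linear system -x + 2y + 2z = 16, 5x - 4y + 2z = -56, 4x - 5y - 4z = -50 (e.g. by elimination or Cramer's rule, determinant = 12) gives (-6, 6, -1).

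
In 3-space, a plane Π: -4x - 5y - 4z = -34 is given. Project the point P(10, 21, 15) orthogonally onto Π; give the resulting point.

Foot = P − λn with λ = (n·P − d)/|n|² = (-205 − (-34))/57 = -3.
Foot = (10, 21, 15) − (-3)·(-4, -5, -4) = (-2, 6, 3).

(-2, 6, 3)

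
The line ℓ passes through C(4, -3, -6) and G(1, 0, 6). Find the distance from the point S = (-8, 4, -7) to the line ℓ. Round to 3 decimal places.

13.472

A direction vector for ℓ is G − C = (-3, 3, 12).
Taking (4, -3, -6) on ℓ with direction v = (-3, 3, 12): w = S − (4, -3, -6) = (-12, 7, -1), and w × v = (87, 147, -15).
Distance = |w × v| / |v| = √29403 / √162 ≈ 13.472.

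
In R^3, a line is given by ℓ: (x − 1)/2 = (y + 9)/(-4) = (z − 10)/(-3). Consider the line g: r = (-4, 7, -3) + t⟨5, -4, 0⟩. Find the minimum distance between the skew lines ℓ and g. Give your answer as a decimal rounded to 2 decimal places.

ℓ has direction (2, -4, -3) through (1, -9, 10).
Common perpendicular direction n = (2, -4, -3) × (5, -4, 0) = (-12, -15, 12).
With w = (-4, 7, -3) − (1, -9, 10) = (-5, 16, -13), w · n = -336.
Distance = |w · n| / |n| = |-336| / √513 ≈ 14.83.

14.83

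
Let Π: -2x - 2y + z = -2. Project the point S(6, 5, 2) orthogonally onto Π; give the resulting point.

Foot = S − λn with λ = (n·S − d)/|n|² = (-20 − (-2))/9 = -2.
Foot = (6, 5, 2) − (-2)·(-2, -2, 1) = (2, 1, 4).

(2, 1, 4)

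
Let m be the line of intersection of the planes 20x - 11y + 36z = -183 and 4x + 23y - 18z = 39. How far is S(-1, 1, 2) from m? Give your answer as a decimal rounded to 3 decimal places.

Direction of m: (20, -11, 36) × (4, 23, -18) = (-630, 504, 504).
A point on m: solving the two plane equations with x = -5 gives (-5, 1, -2).
Taking (-5, 1, -2) on m with direction v = (-630, 504, 504): w = S − (-5, 1, -2) = (4, 0, 4), and w × v = (-2016, -4536, 2016).
Distance = |w × v| / |v| = √28703808 / √904932 ≈ 5.632.

5.632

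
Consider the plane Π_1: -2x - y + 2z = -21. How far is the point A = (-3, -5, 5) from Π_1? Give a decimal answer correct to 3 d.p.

14.000

n·A − d = (-2)·(-3) + (-1)·(-5) + (2)·(5) − (-21) = 42; |n| = √9.
Distance = |42| / √9 = 42/√9 ≈ 14.000.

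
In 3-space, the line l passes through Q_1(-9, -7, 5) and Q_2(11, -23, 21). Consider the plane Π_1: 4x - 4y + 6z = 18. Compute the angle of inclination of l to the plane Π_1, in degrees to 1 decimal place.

A direction vector for l is Q_2 − Q_1 = (20, -16, 16).
sin θ = |n·v| / (|n||v|) = |240| / (√68 · √912) = 0.96374.
θ ≈ 74.5°.

74.5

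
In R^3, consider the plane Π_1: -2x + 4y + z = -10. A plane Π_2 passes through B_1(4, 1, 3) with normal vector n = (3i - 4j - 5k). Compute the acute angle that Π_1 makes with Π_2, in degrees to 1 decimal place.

33.6

Π_2: n·r = n·B_1 gives 3x - 4y - 5z = -7.
cos θ = |n₁·n₂| / (|n₁||n₂|) = |-27| / (√21 · √50).
θ = arccos(0.83324) ≈ 33.6°.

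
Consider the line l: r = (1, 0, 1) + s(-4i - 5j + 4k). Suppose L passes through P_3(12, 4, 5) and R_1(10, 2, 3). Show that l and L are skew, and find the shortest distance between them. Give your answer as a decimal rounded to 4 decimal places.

A direction vector for L is R_1 − P_3 = (-2, -2, -2).
Common perpendicular direction n = (-4, -5, 4) × (-2, -2, -2) = (18, -16, -2).
With w = (12, 4, 5) − (1, 0, 1) = (11, 4, 4), w · n = 126.
Since n ≠ 0 the lines are not parallel, and w · n = 126 ≠ 0 so they do not intersect; hence they are skew.
Distance = |w · n| / |n| = |126| / √584 ≈ 5.2139.

5.2139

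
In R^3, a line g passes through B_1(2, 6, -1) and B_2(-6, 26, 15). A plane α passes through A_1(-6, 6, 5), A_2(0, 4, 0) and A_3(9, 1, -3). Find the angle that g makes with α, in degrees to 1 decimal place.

37.8

A direction vector for g is B_2 − B_1 = (-8, 20, 16).
A_1A_2 = (6, -2, -5), A_1A_3 = (15, -5, -8); a normal to α is A_1A_2 × A_1A_3 = (-9, -27, 0).
Using A_1: α has equation -9x - 27y = -108.
sin θ = |n·v| / (|n||v|) = |-468| / (√810 · √720) = 0.61283.
θ ≈ 37.8°.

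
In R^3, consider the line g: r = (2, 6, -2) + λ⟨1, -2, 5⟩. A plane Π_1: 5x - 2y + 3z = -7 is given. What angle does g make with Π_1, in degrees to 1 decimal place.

sin θ = |n·v| / (|n||v|) = |24| / (√38 · √30) = 0.71082.
θ ≈ 45.3°.

45.3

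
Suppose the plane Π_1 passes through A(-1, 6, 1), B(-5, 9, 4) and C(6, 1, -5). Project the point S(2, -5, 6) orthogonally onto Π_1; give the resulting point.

AB = (-4, 3, 3), AC = (7, -5, -6); a normal to Π_1 is AB × AC = (-3, -3, -1).
Using A: Π_1 has equation -3x - 3y - z = -16.
Foot = S − λn with λ = (n·S − d)/|n|² = (3 − (-16))/19 = 1.
Foot = (2, -5, 6) − 1·(-3, -3, -1) = (5, -2, 7).

(5, -2, 7)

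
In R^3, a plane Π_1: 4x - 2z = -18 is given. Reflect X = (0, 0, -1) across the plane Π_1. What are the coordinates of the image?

(-8, 0, 3)

λ = (n·X − d)/|n|² = (2 − (-18))/20 = 1.
Reflection = X − 2λn = (0, 0, -1) − 2·(4, 0, -2) = (-8, 0, 3).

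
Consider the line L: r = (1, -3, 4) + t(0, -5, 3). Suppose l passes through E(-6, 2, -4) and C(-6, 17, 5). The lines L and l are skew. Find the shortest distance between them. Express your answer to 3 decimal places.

A direction vector for l is C − E = (0, 15, 9).
Common perpendicular direction n = (0, -5, 3) × (0, 15, 9) = (-90, 0, 0).
With w = (-6, 2, -4) − (1, -3, 4) = (-7, 5, -8), w · n = 630.
Distance = |w · n| / |n| = |630| / √8100 ≈ 7.000.

7.000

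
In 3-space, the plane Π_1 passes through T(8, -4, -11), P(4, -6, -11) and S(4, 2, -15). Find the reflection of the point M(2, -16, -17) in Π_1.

(-2, -8, -1)

TP = (-4, -2, 0), TS = (-4, 6, -4); a normal to Π_1 is TP × TS = (8, -16, -32).
Using T: Π_1 has equation 8x - 16y - 32z = 480.
λ = (n·M − d)/|n|² = (816 − 480)/1344 = 1/4.
Reflection = M − 2λn = (2, -16, -17) − (1/2)·(8, -16, -32) = (-2, -8, -1).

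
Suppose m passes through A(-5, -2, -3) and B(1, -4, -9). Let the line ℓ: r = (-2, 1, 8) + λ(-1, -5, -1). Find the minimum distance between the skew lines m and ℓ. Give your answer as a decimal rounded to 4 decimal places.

9.0536

A direction vector for m is B − A = (6, -2, -6).
Common perpendicular direction n = (6, -2, -6) × (-1, -5, -1) = (-28, 12, -32).
With w = (-2, 1, 8) − (-5, -2, -3) = (3, 3, 11), w · n = -400.
Distance = |w · n| / |n| = |-400| / √1952 ≈ 9.0536.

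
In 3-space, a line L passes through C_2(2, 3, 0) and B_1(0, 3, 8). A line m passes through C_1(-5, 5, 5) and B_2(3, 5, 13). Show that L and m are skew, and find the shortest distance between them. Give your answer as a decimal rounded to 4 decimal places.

2.0000

A direction vector for L is B_1 − C_2 = (-2, 0, 8).
A direction vector for m is B_2 − C_1 = (8, 0, 8).
Common perpendicular direction n = (-2, 0, 8) × (8, 0, 8) = (0, 80, 0).
With w = (-5, 5, 5) − (2, 3, 0) = (-7, 2, 5), w · n = 160.
Since n ≠ 0 the lines are not parallel, and w · n = 160 ≠ 0 so they do not intersect; hence they are skew.
Distance = |w · n| / |n| = |160| / √6400 ≈ 2.0000.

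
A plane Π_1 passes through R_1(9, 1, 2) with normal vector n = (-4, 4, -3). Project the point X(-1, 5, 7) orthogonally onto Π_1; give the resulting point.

Π_1: n·r = n·R_1 gives -4x + 4y - 3z = -38.
Foot = X − λn with λ = (n·X − d)/|n|² = (3 − (-38))/41 = 1.
Foot = (-1, 5, 7) − 1·(-4, 4, -3) = (3, 1, 10).

(3, 1, 10)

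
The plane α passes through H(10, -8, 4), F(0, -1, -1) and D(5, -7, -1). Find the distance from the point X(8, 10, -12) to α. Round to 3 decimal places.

17.038

HF = (-10, 7, -5), HD = (-5, 1, -5); a normal to α is HF × HD = (-30, -25, 25).
Using H: α has equation -30x - 25y + 25z = 0.
n·X − d = (-30)·(8) + (-25)·(10) + (25)·(-12) − 0 = -790; |n| = √2150.
Distance = |-790| / √2150 = 790/√2150 ≈ 17.038.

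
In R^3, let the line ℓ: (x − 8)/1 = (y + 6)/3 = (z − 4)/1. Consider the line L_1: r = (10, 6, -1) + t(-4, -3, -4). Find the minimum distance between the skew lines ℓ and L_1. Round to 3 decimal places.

4.950

ℓ has direction (1, 3, 1) through (8, -6, 4).
Common perpendicular direction n = (1, 3, 1) × (-4, -3, -4) = (-9, 0, 9).
With w = (10, 6, -1) − (8, -6, 4) = (2, 12, -5), w · n = -63.
Distance = |w · n| / |n| = |-63| / √162 ≈ 4.950.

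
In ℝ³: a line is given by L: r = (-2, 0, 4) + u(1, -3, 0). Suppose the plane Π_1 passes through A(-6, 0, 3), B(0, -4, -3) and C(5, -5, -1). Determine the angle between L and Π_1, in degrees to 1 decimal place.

AB = (6, -4, -6), AC = (11, -5, -4); a normal to Π_1 is AB × AC = (-14, -42, 14).
Using A: Π_1 has equation -14x - 42y + 14z = 126.
sin θ = |n·v| / (|n||v|) = |112| / (√2156 · √10) = 0.76277.
θ ≈ 49.7°.

49.7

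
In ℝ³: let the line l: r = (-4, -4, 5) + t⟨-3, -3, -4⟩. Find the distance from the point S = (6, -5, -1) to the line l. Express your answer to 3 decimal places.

Taking (-4, -4, 5) on l with direction v = (-3, -3, -4): w = S − (-4, -4, 5) = (10, -1, -6), and w × v = (-14, 58, -33).
Distance = |w × v| / |v| = √4649 / √34 ≈ 11.693.

11.693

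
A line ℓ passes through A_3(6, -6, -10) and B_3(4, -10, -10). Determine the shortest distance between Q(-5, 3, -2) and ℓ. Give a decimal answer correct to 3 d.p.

16.006

A direction vector for ℓ is B_3 − A_3 = (-2, -4, 0).
Taking (6, -6, -10) on ℓ with direction v = (-2, -4, 0): w = Q − (6, -6, -10) = (-11, 9, 8), and w × v = (32, -16, 62).
Distance = |w × v| / |v| = √5124 / √20 ≈ 16.006.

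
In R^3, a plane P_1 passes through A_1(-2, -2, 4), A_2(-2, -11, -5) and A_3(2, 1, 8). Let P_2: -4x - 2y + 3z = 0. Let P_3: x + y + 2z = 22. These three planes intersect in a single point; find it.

(6, 0, 8)

A_1A_2 = (0, -9, -9), A_1A_3 = (4, 3, 4); a normal to P_1 is A_1A_2 × A_1A_3 = (-9, -36, 36).
Using A_1: P_1 has equation -9x - 36y + 36z = 234.
Solving the 3×3 linear system -9x - 36y + 36z = 234, -4x - 2y + 3z = 0, x + y + 2z = 22 (e.g. by elimination or Cramer's rule, determinant = -405) gives (6, 0, 8).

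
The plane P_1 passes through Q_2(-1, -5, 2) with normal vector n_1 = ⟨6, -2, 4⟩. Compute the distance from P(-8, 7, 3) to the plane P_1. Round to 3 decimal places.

8.285

P_1: n_1·r = n_1·Q_2 gives 6x - 2y + 4z = 12.
n·P − d = (6)·(-8) + (-2)·(7) + (4)·(3) − 12 = -62; |n| = √56.
Distance = |-62| / √56 = 62/√56 ≈ 8.285.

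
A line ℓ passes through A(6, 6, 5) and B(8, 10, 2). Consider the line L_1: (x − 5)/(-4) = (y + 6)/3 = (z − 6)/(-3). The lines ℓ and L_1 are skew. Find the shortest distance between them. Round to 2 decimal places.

A direction vector for ℓ is B − A = (2, 4, -3).
L_1 has direction (-4, 3, -3) through (5, -6, 6).
Common perpendicular direction n = (2, 4, -3) × (-4, 3, -3) = (-3, 18, 22).
With w = (5, -6, 6) − (6, 6, 5) = (-1, -12, 1), w · n = -191.
Distance = |w · n| / |n| = |-191| / √817 ≈ 6.68.

6.68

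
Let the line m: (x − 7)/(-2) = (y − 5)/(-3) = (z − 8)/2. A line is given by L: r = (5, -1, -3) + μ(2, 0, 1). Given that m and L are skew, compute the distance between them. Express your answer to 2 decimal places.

10.67

m has direction (-2, -3, 2) through (7, 5, 8).
Common perpendicular direction n = (-2, -3, 2) × (2, 0, 1) = (-3, 6, 6).
With w = (5, -1, -3) − (7, 5, 8) = (-2, -6, -11), w · n = -96.
Distance = |w · n| / |n| = |-96| / √81 ≈ 10.67.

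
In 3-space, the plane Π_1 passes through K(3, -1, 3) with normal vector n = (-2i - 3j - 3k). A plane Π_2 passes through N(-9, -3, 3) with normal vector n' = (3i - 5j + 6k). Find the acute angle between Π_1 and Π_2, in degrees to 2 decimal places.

76.74

Π_1: n·r = n·K gives -2x - 3y - 3z = -12.
Π_2: n'·r = n'·N gives 3x - 5y + 6z = 6.
cos θ = |n₁·n₂| / (|n₁||n₂|) = |-9| / (√22 · √70).
θ = arccos(0.22934) ≈ 76.74°.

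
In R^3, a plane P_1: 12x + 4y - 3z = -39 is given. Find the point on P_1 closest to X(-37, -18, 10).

Foot = X − λn with λ = (n·X − d)/|n|² = (-546 − (-39))/169 = -3.
Foot = (-37, -18, 10) − (-3)·(12, 4, -3) = (-1, -6, 1).

(-1, -6, 1)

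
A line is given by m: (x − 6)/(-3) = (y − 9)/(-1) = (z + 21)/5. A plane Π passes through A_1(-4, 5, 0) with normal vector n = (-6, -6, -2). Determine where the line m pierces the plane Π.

(-3, 6, -6)

m has direction (-3, -1, 5) through (6, 9, -21).
Π: n·r = n·A_1 gives -6x - 6y - 2z = -6.
Substitute r = (6, 9, -21) + t(-3, -1, 5) into the plane: -48 + 14t = -6, so t = 3.
Intersection: (6, 9, -21) + 3·(-3, -1, 5) = (-3, 6, -6).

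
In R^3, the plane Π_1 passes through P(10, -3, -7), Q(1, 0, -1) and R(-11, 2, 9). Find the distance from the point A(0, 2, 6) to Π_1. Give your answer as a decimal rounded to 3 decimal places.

4.619

PQ = (-9, 3, 6), PR = (-21, 5, 16); a normal to Π_1 is PQ × PR = (18, 18, 18).
Using P: Π_1 has equation 18x + 18y + 18z = 0.
n·A − d = (18)·(0) + (18)·(2) + (18)·(6) − 0 = 144; |n| = √972.
Distance = |144| / √972 = 144/√972 ≈ 4.619.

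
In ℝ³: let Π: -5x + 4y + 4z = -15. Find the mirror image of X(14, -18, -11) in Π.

λ = (n·X − d)/|n|² = (-186 − (-15))/57 = -3.
Reflection = X − 2λn = (14, -18, -11) − (-6)·(-5, 4, 4) = (-16, 6, 13).

(-16, 6, 13)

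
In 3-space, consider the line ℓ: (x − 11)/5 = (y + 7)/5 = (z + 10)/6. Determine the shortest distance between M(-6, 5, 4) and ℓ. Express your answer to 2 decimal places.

24.26

ℓ has direction (5, 5, 6) through (11, -7, -10).
Taking (11, -7, -10) on ℓ with direction v = (5, 5, 6): w = M − (11, -7, -10) = (-17, 12, 14), and w × v = (2, 172, -145).
Distance = |w × v| / |v| = √50613 / √86 ≈ 24.26.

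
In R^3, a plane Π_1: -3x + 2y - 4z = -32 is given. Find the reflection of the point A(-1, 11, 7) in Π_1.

λ = (n·A − d)/|n|² = (-3 − (-32))/29 = 1.
Reflection = A − 2λn = (-1, 11, 7) − 2·(-3, 2, -4) = (5, 7, 15).

(5, 7, 15)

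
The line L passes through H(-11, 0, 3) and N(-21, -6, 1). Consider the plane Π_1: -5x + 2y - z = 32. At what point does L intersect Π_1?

A direction vector for L is N − H = (-10, -6, -2).
Substitute r = (-11, 0, 3) + t(-10, -6, -2) into the plane: 52 + 40t = 32, so t = -1/2.
Intersection: (-11, 0, 3) + (-1/2)·(-10, -6, -2) = (-6, 3, 4).

(-6, 3, 4)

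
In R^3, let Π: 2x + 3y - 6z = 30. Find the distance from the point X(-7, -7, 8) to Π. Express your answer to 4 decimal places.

n·X − d = (2)·(-7) + (3)·(-7) + (-6)·(8) − 30 = -113; |n| = √49.
Distance = |-113| / √49 = 113/√49 ≈ 16.1429.

16.1429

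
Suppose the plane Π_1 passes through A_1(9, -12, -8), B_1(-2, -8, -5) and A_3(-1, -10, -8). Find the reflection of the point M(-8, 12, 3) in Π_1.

(-12, -8, 15)

A_1B_1 = (-11, 4, 3), A_1A_3 = (-10, 2, 0); a normal to Π_1 is A_1B_1 × A_1A_3 = (-6, -30, 18).
Using A_1: Π_1 has equation -6x - 30y + 18z = 162.
λ = (n·M − d)/|n|² = (-258 − 162)/1260 = -1/3.
Reflection = M − 2λn = (-8, 12, 3) − (-2/3)·(-6, -30, 18) = (-12, -8, 15).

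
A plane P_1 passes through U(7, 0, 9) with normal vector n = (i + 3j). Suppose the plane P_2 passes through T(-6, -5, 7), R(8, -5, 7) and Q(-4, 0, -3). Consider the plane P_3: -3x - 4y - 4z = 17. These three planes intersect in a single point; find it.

P_1: n·r = n·U gives x + 3y = 7.
TR = (14, 0, 0), TQ = (2, 5, -10); a normal to P_2 is TR × TQ = (0, 140, 70).
Using T: P_2 has equation 140y + 70z = -210.
Solving the 3×3 linear system x + 3y = 7, 140y + 70z = -210, -3x - 4y - 4z = 17 (e.g. by elimination or Cramer's rule, determinant = -910) gives (1, 2, -7).

(1, 2, -7)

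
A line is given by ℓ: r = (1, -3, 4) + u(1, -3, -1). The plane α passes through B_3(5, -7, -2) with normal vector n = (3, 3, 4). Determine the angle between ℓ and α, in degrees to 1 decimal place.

31.1

α: n·r = n·B_3 gives 3x + 3y + 4z = -14.
sin θ = |n·v| / (|n||v|) = |-10| / (√34 · √11) = 0.51709.
θ ≈ 31.1°.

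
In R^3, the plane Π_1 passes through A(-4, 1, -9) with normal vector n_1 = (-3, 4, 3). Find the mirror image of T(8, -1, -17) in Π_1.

Π_1: n_1·r = n_1·A gives -3x + 4y + 3z = -11.
λ = (n·T − d)/|n|² = (-79 − (-11))/34 = -2.
Reflection = T − 2λn = (8, -1, -17) − (-4)·(-3, 4, 3) = (-4, 15, -5).

(-4, 15, -5)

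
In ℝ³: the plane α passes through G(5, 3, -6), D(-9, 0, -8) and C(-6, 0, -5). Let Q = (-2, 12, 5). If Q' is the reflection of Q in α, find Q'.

(4, -12, -1)

GD = (-14, -3, -2), GC = (-11, -3, 1); a normal to α is GD × GC = (-9, 36, 9).
Using G: α has equation -9x + 36y + 9z = 9.
λ = (n·Q − d)/|n|² = (495 − 9)/1458 = 1/3.
Reflection = Q − 2λn = (-2, 12, 5) − (2/3)·(-9, 36, 9) = (4, -12, -1).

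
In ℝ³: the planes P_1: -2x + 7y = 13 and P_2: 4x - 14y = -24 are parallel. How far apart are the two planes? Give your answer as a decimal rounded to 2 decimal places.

0.14

Rescale P_2 by 1/(-2): -2x + 7y = 12. Then distance = |13 − 12| / √53 ≈ 0.14.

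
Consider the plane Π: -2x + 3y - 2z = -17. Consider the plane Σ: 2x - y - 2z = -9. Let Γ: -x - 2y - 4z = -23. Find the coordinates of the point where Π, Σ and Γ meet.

Solving the 3×3 linear system -2x + 3y - 2z = -17, 2x - y - 2z = -9, -x - 2y - 4z = -23 (e.g. by elimination or Cramer's rule, determinant = 40) gives (1, -1, 6).

(1, -1, 6)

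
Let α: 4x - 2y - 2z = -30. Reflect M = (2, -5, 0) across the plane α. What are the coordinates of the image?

(-14, 3, 8)

λ = (n·M − d)/|n|² = (18 − (-30))/24 = 2.
Reflection = M − 2λn = (2, -5, 0) − 4·(4, -2, -2) = (-14, 3, 8).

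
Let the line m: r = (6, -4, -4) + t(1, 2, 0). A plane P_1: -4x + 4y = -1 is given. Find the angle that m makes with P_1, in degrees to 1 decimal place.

18.4

sin θ = |n·v| / (|n||v|) = |4| / (√32 · √5) = 0.31623.
θ ≈ 18.4°.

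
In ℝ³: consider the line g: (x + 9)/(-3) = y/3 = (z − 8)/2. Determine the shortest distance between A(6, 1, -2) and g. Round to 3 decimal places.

12.299

g has direction (-3, 3, 2) through (-9, 0, 8).
Taking (-9, 0, 8) on g with direction v = (-3, 3, 2): w = A − (-9, 0, 8) = (15, 1, -10), and w × v = (32, 0, 48).
Distance = |w × v| / |v| = √3328 / √22 ≈ 12.299.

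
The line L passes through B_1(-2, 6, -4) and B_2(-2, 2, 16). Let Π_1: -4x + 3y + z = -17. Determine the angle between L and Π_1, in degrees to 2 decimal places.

4.41

A direction vector for L is B_2 − B_1 = (0, -4, 20).
sin θ = |n·v| / (|n||v|) = |8| / (√26 · √416) = 0.07692.
θ ≈ 4.41°.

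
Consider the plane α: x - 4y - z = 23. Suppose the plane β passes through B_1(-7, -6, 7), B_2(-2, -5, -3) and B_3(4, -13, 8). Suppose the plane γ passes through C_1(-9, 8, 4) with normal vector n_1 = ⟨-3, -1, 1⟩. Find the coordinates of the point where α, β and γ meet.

(-3, -8, 6)

B_1B_2 = (5, 1, -10), B_1B_3 = (11, -7, 1); a normal to β is B_1B_2 × B_1B_3 = (-69, -115, -46).
Using B_1: β has equation -69x - 115y - 46z = 851.
γ: n_1·r = n_1·C_1 gives -3x - y + z = 23.
Solving the 3×3 linear system x - 4y - z = 23, -69x - 115y - 46z = 851, -3x - y + z = 23 (e.g. by elimination or Cramer's rule, determinant = -713) gives (-3, -8, 6).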